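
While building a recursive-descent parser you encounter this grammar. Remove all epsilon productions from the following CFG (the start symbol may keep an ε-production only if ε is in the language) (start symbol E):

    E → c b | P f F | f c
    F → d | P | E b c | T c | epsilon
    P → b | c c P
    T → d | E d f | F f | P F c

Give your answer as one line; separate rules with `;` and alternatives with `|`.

E → c b | P f F | P f | f c; F → d | P | E b c | T c; P → b | c c P; T → d | E d f | F f | f | P F c | P c

Nullable set = {F}.
ε ∉ L(G), so no ε-production is kept.
For each production, add variants omitting each subset of nullable occurrences: E → P f F gives P f F | P f. T → F f gives F f | f. T → P F c gives P F c | P c.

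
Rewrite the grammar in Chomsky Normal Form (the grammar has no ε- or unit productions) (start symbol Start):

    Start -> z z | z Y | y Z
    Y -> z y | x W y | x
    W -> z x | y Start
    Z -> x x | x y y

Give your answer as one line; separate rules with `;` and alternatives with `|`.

Start -> X1 X1 | X1 Y | X2 Z; Y -> X1 X2 | X3 Y1 | x; W -> X1 X3 | X2 Start; Z -> X3 X3 | X3 Y2; X1 -> z; X2 -> y; X3 -> x; Y1 -> W X2; Y2 -> X2 X2

Introduce a nonterminal for each terminal appearing in a rule of length ≥ 2: X1 → z, X2 → y, X3 → x.
Binarize each right-hand side of length ≥ 3 by chaining fresh nonterminals (Y1, Y2, …): affected rules were Y → X3 W X2; Z → X3 X2 X2.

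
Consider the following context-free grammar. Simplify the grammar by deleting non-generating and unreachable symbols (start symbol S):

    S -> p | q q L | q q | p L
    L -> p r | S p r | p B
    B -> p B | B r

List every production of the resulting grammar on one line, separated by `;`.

S -> p | q q L | q q | p L; L -> p r | S p r

Generating nonterminals: {L, S}.
Reachable from S after that: {L, S}.
Removed useless symbols: {B} and every production mentioning them.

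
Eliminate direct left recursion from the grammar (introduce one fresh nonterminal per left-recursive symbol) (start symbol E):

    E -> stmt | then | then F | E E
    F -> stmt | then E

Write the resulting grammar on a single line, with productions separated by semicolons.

Left recursion appears on E.
For E: α = {E}, β = {stmt, then, then F}. Rewrite as E → β E' and E' → α E' | ε.

E -> stmt E' | then E' | then F E'; F -> stmt | then E; E' -> E E' | ε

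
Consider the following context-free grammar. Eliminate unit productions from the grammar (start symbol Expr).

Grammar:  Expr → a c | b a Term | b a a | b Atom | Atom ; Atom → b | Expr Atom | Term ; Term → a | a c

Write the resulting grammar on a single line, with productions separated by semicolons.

Expr → a | a c | b | Expr Atom | b a Term | b a a | b Atom; Atom → a | a c | b | Expr Atom; Term → a | a c

Unit pairs: Atom ⇒* {Term}; Expr ⇒* {Atom, Term}.
Replace each nonterminal's rules with the union of the non-unit rules of every nonterminal it unit-derives.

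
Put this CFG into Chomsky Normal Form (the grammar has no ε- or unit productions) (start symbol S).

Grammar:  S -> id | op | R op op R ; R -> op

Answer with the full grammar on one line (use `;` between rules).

S -> id | op | R Y1; R -> op; X1 -> op; Y1 -> X1 Y2; Y2 -> X1 R

Introduce a nonterminal for each terminal appearing in a rule of length ≥ 2: X1 → op.
Binarize each right-hand side of length ≥ 3 by chaining fresh nonterminals (Y1, Y2, …): affected rules were S → R X1 X1 R.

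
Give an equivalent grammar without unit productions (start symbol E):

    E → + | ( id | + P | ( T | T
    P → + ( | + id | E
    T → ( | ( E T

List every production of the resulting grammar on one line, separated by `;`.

E → + | ( id | + P | ( T | ( | ( E T; P → + | ( id | + P | ( T | + ( | + id | ( | ( E T; T → ( | ( E T

Unit pairs: E ⇒* {T}; P ⇒* {E, T}.
For each unit pair (A, B), copy every non-unit production of B to A, then drop all unit productions.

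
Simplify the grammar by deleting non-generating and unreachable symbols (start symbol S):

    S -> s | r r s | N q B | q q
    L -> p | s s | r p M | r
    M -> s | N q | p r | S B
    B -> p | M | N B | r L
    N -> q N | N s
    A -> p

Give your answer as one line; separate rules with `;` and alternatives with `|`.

Generating nonterminals: {A, B, L, M, S}.
Reachable from S after that: {S}.
Removed useless symbols: {A, B, L, M, N} and every production mentioning them.

S -> s | r r s | q q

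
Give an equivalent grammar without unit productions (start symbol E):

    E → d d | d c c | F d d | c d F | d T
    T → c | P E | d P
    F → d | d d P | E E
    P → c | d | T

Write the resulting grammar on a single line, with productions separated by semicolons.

E → d d | d c c | F d d | c d F | d T; T → c | P E | d P; F → d | d d P | E E; P → c | d | P E | d P

Unit pairs: P ⇒* {T}.
Replace each nonterminal's rules with the union of the non-unit rules of every nonterminal it unit-derives.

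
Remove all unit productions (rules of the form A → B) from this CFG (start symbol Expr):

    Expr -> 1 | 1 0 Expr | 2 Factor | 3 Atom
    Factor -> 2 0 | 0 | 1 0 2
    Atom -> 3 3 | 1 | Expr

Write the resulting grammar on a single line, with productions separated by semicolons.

Unit pairs: Atom ⇒* {Expr}.
For each unit pair (A, B), copy every non-unit production of B to A, then drop all unit productions.

Expr -> 1 | 1 0 Expr | 2 Factor | 3 Atom; Factor -> 2 0 | 0 | 1 0 2; Atom -> 3 3 | 1 | 1 0 Expr | 2 Factor | 3 Atom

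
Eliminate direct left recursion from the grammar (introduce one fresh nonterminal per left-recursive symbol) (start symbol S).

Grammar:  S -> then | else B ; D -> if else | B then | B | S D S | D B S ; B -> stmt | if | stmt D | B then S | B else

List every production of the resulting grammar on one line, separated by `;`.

S -> then | else B; D -> if else D' | B then D' | B D' | S D S D'; B -> stmt B' | if B' | stmt D B'; D' -> B S D' | ε; B' -> then S B' | else B' | ε

Directly left-recursive nonterminals: D, B.
For D: α = {B S}, β = {if else, B then, B, S D S}. Rewrite as D → β D' and D' → α D' | ε.
For B: α = {then S, else}, β = {stmt, if, stmt D}. Rewrite as B → β B' and B' → α B' | ε.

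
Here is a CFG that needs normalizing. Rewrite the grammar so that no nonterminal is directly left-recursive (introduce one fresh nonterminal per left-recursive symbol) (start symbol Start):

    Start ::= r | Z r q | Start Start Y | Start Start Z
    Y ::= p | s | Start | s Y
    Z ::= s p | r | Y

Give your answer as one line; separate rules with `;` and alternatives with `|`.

Start ::= r Start1 | Z r q Start1; Y ::= p | s | Start | s Y; Z ::= s p | r | Y; Start1 ::= Start Y Start1 | Start Z Start1 | ε

Directly left-recursive nonterminal: Start.
For Start: α = {Start Y, Start Z}, β = {r, Z r q}. Rewrite as Start → β Start1 and Start1 → α Start1 | ε.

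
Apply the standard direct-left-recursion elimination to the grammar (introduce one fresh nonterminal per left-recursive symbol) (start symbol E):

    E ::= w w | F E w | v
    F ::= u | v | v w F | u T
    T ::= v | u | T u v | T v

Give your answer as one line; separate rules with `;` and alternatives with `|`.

Left recursion appears on T.
For T: α = {u v, v}, β = {v, u}. Rewrite as T → β T' and T' → α T' | ε.

E ::= w w | F E w | v; F ::= u | v | v w F | u T; T ::= v T' | u T'; T' ::= u v T' | v T' | ε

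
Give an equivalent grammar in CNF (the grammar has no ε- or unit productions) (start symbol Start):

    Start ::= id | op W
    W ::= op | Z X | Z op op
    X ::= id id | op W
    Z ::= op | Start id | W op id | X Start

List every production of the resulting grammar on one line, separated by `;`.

Introduce a nonterminal for each terminal appearing in a rule of length ≥ 2: X1 → op, X2 → id.
Binarize each right-hand side of length ≥ 3 by chaining fresh nonterminals (Y1, Y2, …): affected rules were W → Z X1 X1; Z → W X1 X2.

Start ::= id | X1 W; W ::= op | Z X | Z Y1; X ::= X2 X2 | X1 W; Z ::= op | Start X2 | W Y2 | X Start; X1 ::= op; X2 ::= id; Y1 ::= X1 X1; Y2 ::= X1 X2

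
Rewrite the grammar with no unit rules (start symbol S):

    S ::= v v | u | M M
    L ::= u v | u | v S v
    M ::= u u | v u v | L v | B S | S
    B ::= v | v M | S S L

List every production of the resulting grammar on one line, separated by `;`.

Unit pairs: M ⇒* {S}.
Replace each nonterminal's rules with the union of the non-unit rules of every nonterminal it unit-derives.

S ::= v v | u | M M; L ::= u v | u | v S v; M ::= v v | u | M M | u u | v u v | L v | B S; B ::= v | v M | S S L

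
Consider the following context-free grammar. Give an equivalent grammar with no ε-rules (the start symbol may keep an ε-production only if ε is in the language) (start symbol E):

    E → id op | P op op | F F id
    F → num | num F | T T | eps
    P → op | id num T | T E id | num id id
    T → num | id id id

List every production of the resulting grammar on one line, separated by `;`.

Nullable nonterminals: {F}.
ε ∉ L(G), so no ε-production is kept.
Expand every rule over subsets of its nullable positions: E → F F id gives F F id | F id | id.

E → id op | P op op | F F id | F id | id; F → num | num F | T T; P → op | id num T | T E id | num id id; T → num | id id id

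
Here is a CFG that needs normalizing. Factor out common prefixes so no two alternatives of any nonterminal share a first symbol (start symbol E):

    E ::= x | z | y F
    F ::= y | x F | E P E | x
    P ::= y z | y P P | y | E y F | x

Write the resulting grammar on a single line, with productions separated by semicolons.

F has alternatives sharing prefix 'x': factor to F → x F' with F' → F | ε.
P has alternatives sharing prefix 'y': factor to P → y P' with P' → z | P P | ε.

E ::= x | z | y F; F ::= y | E P E | x F'; P ::= E y F | x | y P'; F' ::= F | ε; P' ::= z | P P | ε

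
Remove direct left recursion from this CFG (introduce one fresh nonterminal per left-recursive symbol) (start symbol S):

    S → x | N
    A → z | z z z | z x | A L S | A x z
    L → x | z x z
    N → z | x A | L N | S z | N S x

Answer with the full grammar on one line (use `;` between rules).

S → x | N; A → z A' | z z z A' | z x A'; L → x | z x z; N → z N' | x A N' | L N N' | S z N'; A' → L S A' | x z A' | ε; N' → S x N' | ε

A, N are directly left-recursive.
For A: α = {L S, x z}, β = {z, z z z, z x}. Rewrite as A → β A' and A' → α A' | ε.
For N: α = {S x}, β = {z, x A, L N, S z}. Rewrite as N → β N' and N' → α N' | ε.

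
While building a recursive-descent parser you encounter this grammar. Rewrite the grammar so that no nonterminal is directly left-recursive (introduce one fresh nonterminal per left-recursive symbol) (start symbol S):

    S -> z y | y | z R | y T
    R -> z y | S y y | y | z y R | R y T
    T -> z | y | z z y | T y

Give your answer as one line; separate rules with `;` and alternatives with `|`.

R, T are directly left-recursive.
For R: α = {y T}, β = {z y, S y y, y, z y R}. Rewrite as R → β R' and R' → α R' | ε.
For T: α = {y}, β = {z, y, z z y}. Rewrite as T → β T' and T' → α T' | ε.

S -> z y | y | z R | y T; R -> z y R' | S y y R' | y R' | z y R R'; T -> z T' | y T' | z z y T'; R' -> y T R' | ε; T' -> y T' | ε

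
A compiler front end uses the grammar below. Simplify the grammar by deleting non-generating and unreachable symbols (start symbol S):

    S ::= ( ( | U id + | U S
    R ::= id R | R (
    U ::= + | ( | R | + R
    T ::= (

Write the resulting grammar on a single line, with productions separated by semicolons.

Generating nonterminals: {S, T, U}.
Reachable from S after that: {S, U}.
Removed useless symbols: {R, T} and every production mentioning them.

S ::= ( ( | U id + | U S; U ::= + | (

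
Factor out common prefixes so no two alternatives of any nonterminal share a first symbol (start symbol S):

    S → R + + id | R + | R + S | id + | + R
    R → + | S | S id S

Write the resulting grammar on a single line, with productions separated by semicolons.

S → id + | + R | R + S'; R → + | S R'; S' → + id | eps | S; R' → eps | id S

S has alternatives sharing prefix 'R +': factor to S → R + S' with S' → + id | ε | S.
R has alternatives sharing prefix 'S': factor to R → S R' with R' → ε | id S.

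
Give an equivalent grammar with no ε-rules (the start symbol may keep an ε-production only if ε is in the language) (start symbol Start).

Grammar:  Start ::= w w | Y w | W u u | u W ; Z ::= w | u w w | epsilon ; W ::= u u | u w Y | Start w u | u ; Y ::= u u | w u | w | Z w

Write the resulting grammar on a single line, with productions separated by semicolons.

Nullable set = {Z}.
ε ∉ L(G), so no ε-production is kept.

Start ::= w w | Y w | W u u | u W; Z ::= w | u w w; W ::= u u | u w Y | Start w u | u; Y ::= u u | w u | w | Z w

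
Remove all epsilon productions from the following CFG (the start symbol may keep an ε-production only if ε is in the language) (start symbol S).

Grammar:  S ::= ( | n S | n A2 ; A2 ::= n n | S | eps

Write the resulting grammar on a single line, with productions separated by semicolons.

The nullable symbols are {A2}.
ε ∉ L(G), so no ε-production is kept.
Add the nullable-subset variants: S → n A2 gives n A2 | n.

S ::= ( | n S | n A2 | n; A2 ::= n n | S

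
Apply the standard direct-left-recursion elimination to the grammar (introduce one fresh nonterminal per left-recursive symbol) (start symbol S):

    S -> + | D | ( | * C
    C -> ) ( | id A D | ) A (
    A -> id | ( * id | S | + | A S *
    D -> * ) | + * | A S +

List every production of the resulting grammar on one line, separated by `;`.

S -> + | D | ( | * C; C -> ) ( | id A D | ) A (; A -> id A' | ( * id A' | S A' | + A'; D -> * ) | + * | A S +; A' -> S * A' | ε

Left recursion appears on A.
For A: α = {S *}, β = {id, ( * id, S, +}. Rewrite as A → β A' and A' → α A' | ε.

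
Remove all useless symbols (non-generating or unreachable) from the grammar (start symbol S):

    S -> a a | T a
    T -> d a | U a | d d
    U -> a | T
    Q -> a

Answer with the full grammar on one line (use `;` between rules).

Generating nonterminals: {Q, S, T, U}.
Reachable from S after that: {S, T, U}.
Removed useless symbols: {Q} and every production mentioning them.

S -> a a | T a; T -> d a | U a | d d; U -> a | T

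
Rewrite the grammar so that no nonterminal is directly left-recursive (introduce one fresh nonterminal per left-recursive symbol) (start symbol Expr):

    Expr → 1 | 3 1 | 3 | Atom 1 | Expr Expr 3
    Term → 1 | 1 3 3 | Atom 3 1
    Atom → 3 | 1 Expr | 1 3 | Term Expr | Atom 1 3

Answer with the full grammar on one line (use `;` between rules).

Expr → 1 Expr1 | 3 1 Expr1 | 3 Expr1 | Atom 1 Expr1; Term → 1 | 1 3 3 | Atom 3 1; Atom → 3 Atom1 | 1 Expr Atom1 | 1 3 Atom1 | Term Expr Atom1; Expr1 → Expr 3 Expr1 | ε; Atom1 → 1 3 Atom1 | ε

Left recursion appears on Expr, Atom.
For Expr: α = {Expr 3}, β = {1, 3 1, 3, Atom 1}. Rewrite as Expr → β Expr1 and Expr1 → α Expr1 | ε.
For Atom: α = {1 3}, β = {3, 1 Expr, 1 3, Term Expr}. Rewrite as Atom → β Atom1 and Atom1 → α Atom1 | ε.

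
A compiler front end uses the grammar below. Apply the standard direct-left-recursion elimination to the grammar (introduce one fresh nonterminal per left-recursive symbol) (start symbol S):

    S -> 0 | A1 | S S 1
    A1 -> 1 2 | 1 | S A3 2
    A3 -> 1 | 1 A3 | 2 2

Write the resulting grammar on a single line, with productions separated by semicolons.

S -> 0 S' | A1 S'; A1 -> 1 2 | 1 | S A3 2; A3 -> 1 | 1 A3 | 2 2; S' -> S 1 S' | epsilon

Directly left-recursive nonterminal: S.
For S: α = {S 1}, β = {0, A1}. Rewrite as S → β S' and S' → α S' | ε.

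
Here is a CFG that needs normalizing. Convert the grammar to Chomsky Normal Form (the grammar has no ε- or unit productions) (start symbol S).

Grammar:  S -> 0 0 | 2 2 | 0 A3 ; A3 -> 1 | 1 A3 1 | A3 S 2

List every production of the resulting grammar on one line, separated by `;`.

S -> X1 X1 | X2 X2 | X1 A3; A3 -> 1 | X3 Y1 | A3 Y2; X1 -> 0; X2 -> 2; X3 -> 1; Y1 -> A3 X3; Y2 -> S X2

Introduce a nonterminal for each terminal appearing in a rule of length ≥ 2: X1 → 0, X2 → 2, X3 → 1.
Binarize each right-hand side of length ≥ 3 by chaining fresh nonterminals (Y1, Y2, …): affected rules were A3 → X3 A3 X3; A3 → A3 S X2.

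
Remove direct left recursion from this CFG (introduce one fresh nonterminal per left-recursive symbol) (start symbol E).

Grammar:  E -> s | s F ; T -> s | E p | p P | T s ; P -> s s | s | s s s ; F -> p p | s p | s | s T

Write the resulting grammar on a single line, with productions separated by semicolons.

E -> s | s F; T -> s T' | E p T' | p P T'; P -> s s | s | s s s; F -> p p | s p | s | s T; T' -> s T' | ε

Left recursion appears on T.
For T: α = {s}, β = {s, E p, p P}. Rewrite as T → β T' and T' → α T' | ε.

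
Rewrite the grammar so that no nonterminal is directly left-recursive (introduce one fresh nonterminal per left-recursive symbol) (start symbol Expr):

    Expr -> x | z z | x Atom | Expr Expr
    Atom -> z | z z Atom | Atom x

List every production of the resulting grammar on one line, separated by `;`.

Expr -> x Expr1 | z z Expr1 | x Atom Expr1; Atom -> z Atom1 | z z Atom Atom1; Expr1 -> Expr Expr1 | ε; Atom1 -> x Atom1 | ε

Directly left-recursive nonterminals: Expr, Atom.
For Expr: α = {Expr}, β = {x, z z, x Atom}. Rewrite as Expr → β Expr1 and Expr1 → α Expr1 | ε.
For Atom: α = {x}, β = {z, z z Atom}. Rewrite as Atom → β Atom1 and Atom1 → α Atom1 | ε.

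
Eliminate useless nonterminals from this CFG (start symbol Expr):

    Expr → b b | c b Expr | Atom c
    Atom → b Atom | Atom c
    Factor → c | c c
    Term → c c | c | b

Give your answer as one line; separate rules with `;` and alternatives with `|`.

Expr → b b | c b Expr

Generating nonterminals: {Expr, Factor, Term}.
Reachable from Expr after that: {Expr}.
Removed useless symbols: {Atom, Factor, Term} and every production mentioning them.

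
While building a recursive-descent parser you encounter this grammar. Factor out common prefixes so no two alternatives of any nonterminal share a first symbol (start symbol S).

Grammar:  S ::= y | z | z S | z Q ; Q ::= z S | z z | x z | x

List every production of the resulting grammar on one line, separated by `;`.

S has alternatives sharing prefix 'z': factor to S → z S' with S' → ε | S | Q.
Q has alternatives sharing prefix 'z': factor to Q → z Q' with Q' → S | z.
Q has alternatives sharing prefix 'x': factor to Q → x Q'' with Q'' → z | ε.

S ::= y | z S'; Q ::= z Q' | x Q''; S' ::= ε | S | Q; Q' ::= S | z; Q'' ::= z | ε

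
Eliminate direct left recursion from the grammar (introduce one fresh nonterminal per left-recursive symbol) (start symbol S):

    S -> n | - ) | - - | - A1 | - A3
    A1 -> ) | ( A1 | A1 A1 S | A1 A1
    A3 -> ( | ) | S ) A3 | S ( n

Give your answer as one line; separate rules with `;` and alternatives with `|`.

Left recursion appears on A1.
For A1: α = {A1 S, A1}, β = {), ( A1}. Rewrite as A1 → β A1' and A1' → α A1' | ε.

S -> n | - ) | - - | - A1 | - A3; A1 -> ) A1' | ( A1 A1'; A3 -> ( | ) | S ) A3 | S ( n; A1' -> A1 S A1' | A1 A1' | eps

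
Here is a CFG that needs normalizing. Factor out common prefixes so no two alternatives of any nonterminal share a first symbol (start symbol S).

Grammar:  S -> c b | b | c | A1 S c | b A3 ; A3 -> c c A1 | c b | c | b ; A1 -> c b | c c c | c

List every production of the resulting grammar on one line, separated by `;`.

S has alternatives sharing prefix 'c': factor to S → c S' with S' → b | ε.
S has alternatives sharing prefix 'b': factor to S → b S'' with S'' → ε | A3.
A3 has alternatives sharing prefix 'c': factor to A3 → c A3' with A3' → c A1 | b | ε.
A1 has alternatives sharing prefix 'c': factor to A1 → c A1' with A1' → b | c c | ε.

S -> A1 S c | c S' | b S''; A3 -> b | c A3'; A1 -> c A1'; S' -> b | ε; S'' -> ε | A3; A3' -> c A1 | b | ε; A1' -> b | c c | ε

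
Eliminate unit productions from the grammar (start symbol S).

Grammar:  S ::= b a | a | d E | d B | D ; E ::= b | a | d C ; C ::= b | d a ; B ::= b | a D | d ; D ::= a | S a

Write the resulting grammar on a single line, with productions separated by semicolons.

Unit pairs: S ⇒* {D}.
For every A with A ⇒* B via unit rules, add B's non-unit alternatives to A; then delete every rule of the form X → Y.

S ::= a | S a | b a | d E | d B; E ::= b | a | d C; C ::= b | d a; B ::= b | a D | d; D ::= a | S a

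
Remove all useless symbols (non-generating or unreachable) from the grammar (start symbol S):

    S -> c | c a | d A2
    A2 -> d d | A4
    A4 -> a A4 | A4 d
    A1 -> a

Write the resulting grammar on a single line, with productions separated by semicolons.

S -> c | c a | d A2; A2 -> d d

Generating nonterminals: {A1, A2, S}.
Reachable from S after that: {A2, S}.
Removed useless symbols: {A1, A4} and every production mentioning them.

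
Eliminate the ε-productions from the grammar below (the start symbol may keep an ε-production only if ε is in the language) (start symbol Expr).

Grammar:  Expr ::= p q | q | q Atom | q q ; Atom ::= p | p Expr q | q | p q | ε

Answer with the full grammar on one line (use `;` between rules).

Expr ::= p q | q | q Atom | q q; Atom ::= p | p Expr q | q | p q

The nullable symbols are {Atom}.
ε ∉ L(G), so no ε-production is kept.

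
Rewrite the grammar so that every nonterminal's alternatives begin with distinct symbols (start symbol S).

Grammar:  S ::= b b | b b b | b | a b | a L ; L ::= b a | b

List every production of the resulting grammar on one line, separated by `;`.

S ::= b S' | a S''; L ::= b L'; S' ::= epsilon | b S'''; S'' ::= b | L; L' ::= a | epsilon; S''' ::= epsilon | b

S has alternatives sharing prefix 'b': factor to S → b S' with S' → b | b b | ε.
S has alternatives sharing prefix 'a': factor to S → a S'' with S'' → b | L.
L has alternatives sharing prefix 'b': factor to L → b L' with L' → a | ε.
S' has alternatives sharing prefix 'b': factor to S' → b S''' with S''' → ε | b.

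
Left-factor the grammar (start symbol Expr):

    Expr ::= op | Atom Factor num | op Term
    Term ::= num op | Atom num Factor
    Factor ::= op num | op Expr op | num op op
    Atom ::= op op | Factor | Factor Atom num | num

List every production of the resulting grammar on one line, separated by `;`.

Expr has alternatives sharing prefix 'op': factor to Expr → op Expr1 with Expr1 → ε | Term.
Factor has alternatives sharing prefix 'op': factor to Factor → op Factor1 with Factor1 → num | Expr op.
Atom has alternatives sharing prefix 'Factor': factor to Atom → Factor Atom1 with Atom1 → ε | Atom num.

Expr ::= Atom Factor num | op Expr1; Term ::= num op | Atom num Factor; Factor ::= num op op | op Factor1; Atom ::= op op | num | Factor Atom1; Expr1 ::= ε | Term; Factor1 ::= num | Expr op; Atom1 ::= ε | Atom num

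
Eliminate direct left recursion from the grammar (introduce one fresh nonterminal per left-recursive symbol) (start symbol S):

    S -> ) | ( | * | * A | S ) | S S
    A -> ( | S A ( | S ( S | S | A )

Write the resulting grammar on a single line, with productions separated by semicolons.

Left recursion appears on S, A.
For S: α = {), S}, β = {), (, *, * A}. Rewrite as S → β S' and S' → α S' | ε.
For A: α = {)}, β = {(, S A (, S ( S, S}. Rewrite as A → β A' and A' → α A' | ε.

S -> ) S' | ( S' | * S' | * A S'; A -> ( A' | S A ( A' | S ( S A' | S A'; S' -> ) S' | S S' | ε; A' -> ) A' | ε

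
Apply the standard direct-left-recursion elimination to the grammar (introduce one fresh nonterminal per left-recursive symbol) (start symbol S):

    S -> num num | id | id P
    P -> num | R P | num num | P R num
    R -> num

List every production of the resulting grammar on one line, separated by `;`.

S -> num num | id | id P; P -> num P' | R P P' | num num P'; R -> num; P' -> R num P' | ε

Left recursion appears on P.
For P: α = {R num}, β = {num, R P, num num}. Rewrite as P → β P' and P' → α P' | ε.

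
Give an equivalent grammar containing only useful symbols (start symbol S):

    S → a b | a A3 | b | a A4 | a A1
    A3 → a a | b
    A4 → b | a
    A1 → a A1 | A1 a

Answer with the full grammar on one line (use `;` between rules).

S → a b | a A3 | b | a A4; A3 → a a | b; A4 → b | a

Generating nonterminals: {A3, A4, S}.
Reachable from S after that: {A3, A4, S}.
Removed useless symbols: {A1} and every production mentioning them.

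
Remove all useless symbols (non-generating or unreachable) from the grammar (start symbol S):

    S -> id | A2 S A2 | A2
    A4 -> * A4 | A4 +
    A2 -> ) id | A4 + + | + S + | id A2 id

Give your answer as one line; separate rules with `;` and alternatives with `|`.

Generating nonterminals: {A2, S}.
Reachable from S after that: {A2, S}.
Removed useless symbols: {A4} and every production mentioning them.

S -> id | A2 S A2 | A2; A2 -> ) id | + S + | id A2 id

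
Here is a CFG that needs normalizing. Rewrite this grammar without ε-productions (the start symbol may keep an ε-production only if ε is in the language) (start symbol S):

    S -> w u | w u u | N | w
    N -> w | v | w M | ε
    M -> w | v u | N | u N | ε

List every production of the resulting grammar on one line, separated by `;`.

The nullable symbols are {M, N, S}.
ε ∈ L(G) since S is nullable, so keep S → ε.
Expand every rule over subsets of its nullable positions: M → u N gives u N | u.

S -> w u | w u u | N | w | ε; N -> w | v | w M; M -> w | v u | N | u N | u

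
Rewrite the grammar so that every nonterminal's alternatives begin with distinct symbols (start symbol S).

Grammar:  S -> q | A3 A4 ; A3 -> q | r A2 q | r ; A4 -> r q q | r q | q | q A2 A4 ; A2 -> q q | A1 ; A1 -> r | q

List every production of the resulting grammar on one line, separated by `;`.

A3 has alternatives sharing prefix 'r': factor to A3 → r A3' with A3' → A2 q | ε.
A4 has alternatives sharing prefix 'r q': factor to A4 → r q A4' with A4' → q | ε.
A4 has alternatives sharing prefix 'q': factor to A4 → q A4'' with A4'' → ε | A2 A4.

S -> q | A3 A4; A3 -> q | r A3'; A4 -> r q A4' | q A4''; A2 -> q q | A1; A1 -> r | q; A3' -> A2 q | ε; A4' -> q | ε; A4'' -> ε | A2 A4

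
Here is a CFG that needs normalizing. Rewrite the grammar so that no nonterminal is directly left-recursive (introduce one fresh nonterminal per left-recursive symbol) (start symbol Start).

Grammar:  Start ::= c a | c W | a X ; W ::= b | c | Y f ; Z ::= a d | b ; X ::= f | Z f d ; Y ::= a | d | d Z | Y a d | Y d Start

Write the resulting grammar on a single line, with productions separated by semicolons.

Start ::= c a | c W | a X; W ::= b | c | Y f; Z ::= a d | b; X ::= f | Z f d; Y ::= a Y1 | d Y1 | d Z Y1; Y1 ::= a d Y1 | d Start Y1 | eps

Directly left-recursive nonterminal: Y.
For Y: α = {a d, d Start}, β = {a, d, d Z}. Rewrite as Y → β Y1 and Y1 → α Y1 | ε.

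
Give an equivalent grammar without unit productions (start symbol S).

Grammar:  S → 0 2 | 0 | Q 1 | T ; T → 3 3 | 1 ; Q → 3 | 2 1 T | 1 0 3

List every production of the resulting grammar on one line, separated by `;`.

Unit pairs: S ⇒* {T}.
Replace each nonterminal's rules with the union of the non-unit rules of every nonterminal it unit-derives.

S → 0 2 | 0 | Q 1 | 3 3 | 1; T → 3 3 | 1; Q → 3 | 2 1 T | 1 0 3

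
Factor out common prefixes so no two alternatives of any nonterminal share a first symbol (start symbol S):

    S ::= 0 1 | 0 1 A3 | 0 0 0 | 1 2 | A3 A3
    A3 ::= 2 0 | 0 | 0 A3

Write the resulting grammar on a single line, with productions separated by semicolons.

S has alternatives sharing prefix '0': factor to S → 0 S' with S' → 1 | 1 A3 | 0 0.
A3 has alternatives sharing prefix '0': factor to A3 → 0 A3' with A3' → ε | A3.
S' has alternatives sharing prefix '1': factor to S' → 1 S'' with S'' → ε | A3.

S ::= 1 2 | A3 A3 | 0 S'; A3 ::= 2 0 | 0 A3'; S' ::= 0 0 | 1 S''; A3' ::= ε | A3; S'' ::= ε | A3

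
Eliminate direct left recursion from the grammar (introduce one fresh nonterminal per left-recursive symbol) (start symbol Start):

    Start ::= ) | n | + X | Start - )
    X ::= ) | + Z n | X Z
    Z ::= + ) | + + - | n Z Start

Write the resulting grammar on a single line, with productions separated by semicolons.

Directly left-recursive nonterminals: Start, X.
For Start: α = {- )}, β = {), n, + X}. Rewrite as Start → β Start1 and Start1 → α Start1 | ε.
For X: α = {Z}, β = {), + Z n}. Rewrite as X → β X1 and X1 → α X1 | ε.

Start ::= ) Start1 | n Start1 | + X Start1; X ::= ) X1 | + Z n X1; Z ::= + ) | + + - | n Z Start; Start1 ::= - ) Start1 | ε; X1 ::= Z X1 | ε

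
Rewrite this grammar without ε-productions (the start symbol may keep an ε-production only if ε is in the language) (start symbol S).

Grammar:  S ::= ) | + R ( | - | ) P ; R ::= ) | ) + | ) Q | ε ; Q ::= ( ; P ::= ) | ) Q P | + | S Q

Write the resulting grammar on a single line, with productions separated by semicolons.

Nullable set = {R}.
ε ∉ L(G), so no ε-production is kept.
Expand every rule over subsets of its nullable positions: S → + R ( gives + R ( | + (.

S ::= ) | + R ( | + ( | - | ) P; R ::= ) | ) + | ) Q; Q ::= (; P ::= ) | ) Q P | + | S Q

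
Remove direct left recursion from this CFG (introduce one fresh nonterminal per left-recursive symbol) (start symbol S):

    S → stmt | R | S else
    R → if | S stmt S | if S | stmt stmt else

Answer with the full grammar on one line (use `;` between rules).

S is directly left-recursive.
For S: α = {else}, β = {stmt, R}. Rewrite as S → β S' and S' → α S' | ε.

S → stmt S' | R S'; R → if | S stmt S | if S | stmt stmt else; S' → else S' | eps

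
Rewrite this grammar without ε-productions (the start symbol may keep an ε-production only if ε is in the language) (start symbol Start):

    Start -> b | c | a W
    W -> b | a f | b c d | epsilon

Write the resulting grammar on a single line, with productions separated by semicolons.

Start -> b | c | a W | a; W -> b | a f | b c d

Nullable set = {W}.
ε ∉ L(G), so no ε-production is kept.
Expand every rule over subsets of its nullable positions: Start → a W gives a W | a.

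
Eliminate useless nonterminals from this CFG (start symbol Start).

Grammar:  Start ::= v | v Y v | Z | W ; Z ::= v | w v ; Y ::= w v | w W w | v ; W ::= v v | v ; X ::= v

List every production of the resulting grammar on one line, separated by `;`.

Start ::= v | v Y v | Z | W; Z ::= v | w v; Y ::= w v | w W w | v; W ::= v v | v

Generating nonterminals: {Start, W, X, Y, Z}.
Reachable from Start after that: {Start, W, Y, Z}.
Removed useless symbols: {X} and every production mentioning them.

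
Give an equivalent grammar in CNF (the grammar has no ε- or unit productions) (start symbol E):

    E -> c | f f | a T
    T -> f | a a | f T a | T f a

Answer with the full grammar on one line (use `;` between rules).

Introduce a nonterminal for each terminal appearing in a rule of length ≥ 2: X1 → f, X2 → a.
Binarize each right-hand side of length ≥ 3 by chaining fresh nonterminals (Y1, Y2, …): affected rules were T → X1 T X2; T → T X1 X2.

E -> c | X1 X1 | X2 T; T -> f | X2 X2 | X1 Y1 | T Y2; X1 -> f; X2 -> a; Y1 -> T X2; Y2 -> X1 X2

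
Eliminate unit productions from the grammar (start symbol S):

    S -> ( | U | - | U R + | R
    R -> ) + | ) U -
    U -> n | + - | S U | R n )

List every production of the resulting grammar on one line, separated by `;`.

S -> n | + - | S U | R n ) | ( | - | U R + | ) + | ) U -; R -> ) + | ) U -; U -> n | + - | S U | R n )

Unit pairs: S ⇒* {R, U}.
For every A with A ⇒* B via unit rules, add B's non-unit alternatives to A; then delete every rule of the form X → Y.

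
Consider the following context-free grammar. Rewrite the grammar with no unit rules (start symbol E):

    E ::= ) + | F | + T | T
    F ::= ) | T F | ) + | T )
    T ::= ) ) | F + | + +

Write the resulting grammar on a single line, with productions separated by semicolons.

E ::= ) + | + T | ) | T F | T ) | ) ) | F + | + +; F ::= ) | T F | ) + | T ); T ::= ) ) | F + | + +

Unit pairs: E ⇒* {F, T}.
For every A with A ⇒* B via unit rules, add B's non-unit alternatives to A; then delete every rule of the form X → Y.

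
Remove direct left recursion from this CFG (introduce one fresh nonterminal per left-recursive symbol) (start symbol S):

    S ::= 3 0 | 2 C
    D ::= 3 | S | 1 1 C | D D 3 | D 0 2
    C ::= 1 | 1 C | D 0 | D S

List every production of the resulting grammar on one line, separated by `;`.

S ::= 3 0 | 2 C; D ::= 3 D' | S D' | 1 1 C D'; C ::= 1 | 1 C | D 0 | D S; D' ::= D 3 D' | 0 2 D' | ε

Directly left-recursive nonterminal: D.
For D: α = {D 3, 0 2}, β = {3, S, 1 1 C}. Rewrite as D → β D' and D' → α D' | ε.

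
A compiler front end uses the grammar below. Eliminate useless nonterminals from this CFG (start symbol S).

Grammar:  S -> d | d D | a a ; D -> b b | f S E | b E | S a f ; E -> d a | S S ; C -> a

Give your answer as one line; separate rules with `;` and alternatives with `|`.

Generating nonterminals: {C, D, E, S}.
Reachable from S after that: {D, E, S}.
Removed useless symbols: {C} and every production mentioning them.

S -> d | d D | a a; D -> b b | f S E | b E | S a f; E -> d a | S S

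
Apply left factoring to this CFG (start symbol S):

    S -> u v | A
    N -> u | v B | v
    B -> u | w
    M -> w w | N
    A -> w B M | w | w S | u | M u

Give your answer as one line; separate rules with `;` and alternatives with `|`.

N has alternatives sharing prefix 'v': factor to N → v N' with N' → B | ε.
A has alternatives sharing prefix 'w': factor to A → w A' with A' → B M | ε | S.

S -> u v | A; N -> u | v N'; B -> u | w; M -> w w | N; A -> u | M u | w A'; N' -> B | ε; A' -> B M | ε | S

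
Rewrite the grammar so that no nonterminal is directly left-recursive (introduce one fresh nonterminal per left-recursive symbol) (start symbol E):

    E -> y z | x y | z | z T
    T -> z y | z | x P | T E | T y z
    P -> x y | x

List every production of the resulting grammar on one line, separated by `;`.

E -> y z | x y | z | z T; T -> z y T' | z T' | x P T'; P -> x y | x; T' -> E T' | y z T' | ε

T is directly left-recursive.
For T: α = {E, y z}, β = {z y, z, x P}. Rewrite as T → β T' and T' → α T' | ε.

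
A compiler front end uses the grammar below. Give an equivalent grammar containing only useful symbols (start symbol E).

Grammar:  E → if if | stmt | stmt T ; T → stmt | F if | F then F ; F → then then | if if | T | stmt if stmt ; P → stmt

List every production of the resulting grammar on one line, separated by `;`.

Generating nonterminals: {E, F, P, T}.
Reachable from E after that: {E, F, T}.
Removed useless symbols: {P} and every production mentioning them.

E → if if | stmt | stmt T; T → stmt | F if | F then F; F → then then | if if | T | stmt if stmt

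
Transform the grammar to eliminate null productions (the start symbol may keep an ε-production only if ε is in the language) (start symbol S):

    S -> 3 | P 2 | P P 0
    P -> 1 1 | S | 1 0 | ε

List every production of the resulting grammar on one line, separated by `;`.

S -> 3 | P 2 | 2 | P P 0 | P 0 | 0; P -> 1 1 | S | 1 0

Nullable nonterminals: {P}.
ε ∉ L(G), so no ε-production is kept.
Expand every rule over subsets of its nullable positions: S → P 2 gives P 2 | 2. S → P P 0 gives P P 0 | P 0 | 0.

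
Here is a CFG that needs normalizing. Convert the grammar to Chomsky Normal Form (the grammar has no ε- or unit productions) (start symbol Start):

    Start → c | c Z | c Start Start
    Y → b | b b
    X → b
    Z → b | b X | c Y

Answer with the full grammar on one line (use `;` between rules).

Start → c | X1 Z | X1 Y1; Y → b | X2 X2; X → b; Z → b | X2 X | X1 Y; X1 → c; X2 → b; Y1 → Start Start

Introduce a nonterminal for each terminal appearing in a rule of length ≥ 2: X1 → c, X2 → b.
Binarize each right-hand side of length ≥ 3 by chaining fresh nonterminals (Y1, Y2, …): affected rules were Start → X1 Start Start.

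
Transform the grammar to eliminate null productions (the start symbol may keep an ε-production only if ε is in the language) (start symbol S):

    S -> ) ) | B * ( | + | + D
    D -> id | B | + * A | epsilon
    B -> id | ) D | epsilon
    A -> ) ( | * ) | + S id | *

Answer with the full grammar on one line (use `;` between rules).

S -> ) ) | B * ( | * ( | + | + D; D -> id | B | + * A; B -> id | ) D | ); A -> ) ( | * ) | + S id | *

The nullable symbols are {B, D}.
ε ∉ L(G), so no ε-production is kept.
Add the nullable-subset variants: S → B * ( gives B * ( | * (. B → ) D gives ) D | ).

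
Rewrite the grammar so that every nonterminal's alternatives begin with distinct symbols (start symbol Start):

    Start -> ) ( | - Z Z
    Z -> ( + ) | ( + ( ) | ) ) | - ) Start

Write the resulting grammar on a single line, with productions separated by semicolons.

Z has alternatives sharing prefix '( +': factor to Z → ( + Z1 with Z1 → ) | ( ).

Start -> ) ( | - Z Z; Z -> ) ) | - ) Start | ( + Z1; Z1 -> ) | ( )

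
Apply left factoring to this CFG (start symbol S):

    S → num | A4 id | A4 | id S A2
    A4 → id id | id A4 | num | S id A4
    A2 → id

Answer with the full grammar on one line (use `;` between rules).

S → num | id S A2 | A4 S'; A4 → num | S id A4 | id A4'; A2 → id; S' → id | ε; A4' → id | A4

S has alternatives sharing prefix 'A4': factor to S → A4 S' with S' → id | ε.
A4 has alternatives sharing prefix 'id': factor to A4 → id A4' with A4' → id | A4.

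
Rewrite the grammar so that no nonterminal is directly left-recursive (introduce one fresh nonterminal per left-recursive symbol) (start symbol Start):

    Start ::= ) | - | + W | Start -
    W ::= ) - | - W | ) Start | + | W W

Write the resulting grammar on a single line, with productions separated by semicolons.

Start ::= ) Start1 | - Start1 | + W Start1; W ::= ) - W1 | - W W1 | ) Start W1 | + W1; Start1 ::= - Start1 | ε; W1 ::= W W1 | ε

Left recursion appears on Start, W.
For Start: α = {-}, β = {), -, + W}. Rewrite as Start → β Start1 and Start1 → α Start1 | ε.
For W: α = {W}, β = {) -, - W, ) Start, +}. Rewrite as W → β W1 and W1 → α W1 | ε.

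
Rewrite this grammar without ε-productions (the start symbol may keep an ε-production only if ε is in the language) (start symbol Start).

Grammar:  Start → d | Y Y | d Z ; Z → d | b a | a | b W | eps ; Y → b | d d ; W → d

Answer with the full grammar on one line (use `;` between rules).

Start → d | Y Y | d Z; Z → d | b a | a | b W; Y → b | d d; W → d

Nullable nonterminals: {Z}.
ε ∉ L(G), so no ε-production is kept.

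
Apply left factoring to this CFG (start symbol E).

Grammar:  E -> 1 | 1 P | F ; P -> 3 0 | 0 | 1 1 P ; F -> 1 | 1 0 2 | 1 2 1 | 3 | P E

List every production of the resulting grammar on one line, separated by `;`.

E -> F | 1 E'; P -> 3 0 | 0 | 1 1 P; F -> 3 | P E | 1 F'; E' -> epsilon | P; F' -> epsilon | 0 2 | 2 1

E has alternatives sharing prefix '1': factor to E → 1 E' with E' → ε | P.
F has alternatives sharing prefix '1': factor to F → 1 F' with F' → ε | 0 2 | 2 1.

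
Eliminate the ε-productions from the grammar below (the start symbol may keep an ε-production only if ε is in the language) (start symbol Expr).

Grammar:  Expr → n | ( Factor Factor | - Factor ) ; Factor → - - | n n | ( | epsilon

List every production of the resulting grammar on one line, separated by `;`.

Expr → n | ( Factor Factor | ( Factor | ( | - Factor ) | - ); Factor → - - | n n | (

Nullable set = {Factor}.
ε ∉ L(G), so no ε-production is kept.
Expand every rule over subsets of its nullable positions: Expr → ( Factor Factor gives ( Factor Factor | ( Factor | (. Expr → - Factor ) gives - Factor ) | - ).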